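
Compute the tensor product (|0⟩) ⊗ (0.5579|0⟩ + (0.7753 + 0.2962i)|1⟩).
0.5579|00⟩ + (0.7753 + 0.2962i)|01⟩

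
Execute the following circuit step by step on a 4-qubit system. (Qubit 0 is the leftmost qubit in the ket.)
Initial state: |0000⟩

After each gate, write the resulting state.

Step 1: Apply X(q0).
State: |1000⟩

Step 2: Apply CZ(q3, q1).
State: |1000⟩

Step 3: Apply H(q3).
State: 1/√2|1000⟩ + 1/√2|1001⟩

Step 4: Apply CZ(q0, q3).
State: 1/√2|1000⟩ - 1/√2|1001⟩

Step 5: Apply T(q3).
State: 1/√2|1000⟩ + (-1/2 - (1/2)i)|1001⟩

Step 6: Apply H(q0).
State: 1/2|0000⟩ + (-1/√8 - (1/√8)i)|0001⟩ - 1/2|1000⟩ + (1/√8 + (1/√8)i)|1001⟩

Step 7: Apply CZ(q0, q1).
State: 1/2|0000⟩ + (-1/√8 - (1/√8)i)|0001⟩ - 1/2|1000⟩ + (1/√8 + (1/√8)i)|1001⟩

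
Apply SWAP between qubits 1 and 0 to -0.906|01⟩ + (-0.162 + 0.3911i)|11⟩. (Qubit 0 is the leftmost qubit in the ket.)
-0.906|10⟩ + (-0.162 + 0.3911i)|11⟩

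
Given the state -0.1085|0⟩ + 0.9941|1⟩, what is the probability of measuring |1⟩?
0.9882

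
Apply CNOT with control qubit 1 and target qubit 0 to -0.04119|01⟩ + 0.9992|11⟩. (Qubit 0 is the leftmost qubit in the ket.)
0.9992|01⟩ - 0.04119|11⟩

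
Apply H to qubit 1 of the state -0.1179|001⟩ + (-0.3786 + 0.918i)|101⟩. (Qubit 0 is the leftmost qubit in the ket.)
-0.08337|001⟩ - 0.08337|011⟩ + (-0.2677 + 0.6491i)|101⟩ + (-0.2677 + 0.6491i)|111⟩

H on qubit 1 mixes each pair of kets that differ only in qubit 1: amplitudes (a, b) of (|…0…⟩, |…1…⟩) become ((a + b)/√2, (a − b)/√2). Kets absent from the input have amplitude 0.
(|001⟩, |011⟩): (a, b) = (-0.1179, 0) → (-0.08337, -0.08337)
(|101⟩, |111⟩): (a, b) = ((-0.3786 + 0.918i), 0) → ((-0.2677 + 0.6491i), (-0.2677 + 0.6491i))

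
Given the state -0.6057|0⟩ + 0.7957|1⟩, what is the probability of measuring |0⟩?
0.3669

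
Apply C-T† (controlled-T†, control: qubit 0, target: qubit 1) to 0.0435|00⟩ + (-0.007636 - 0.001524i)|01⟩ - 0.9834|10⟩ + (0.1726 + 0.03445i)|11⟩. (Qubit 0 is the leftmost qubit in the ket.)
0.0435|00⟩ + (-0.007636 - 0.001524i)|01⟩ - 0.9834|10⟩ + (0.1464 - 0.09769i)|11⟩

C-T† leaves the control-|0⟩ kets |00⟩, |01⟩ unchanged and applies T† to qubit 1 on the control-|1⟩ pair (|10⟩, |11⟩).
T† = [[1, 0], [0, (1/√2 - (1/√2)i)]].
With a = amp(|10⟩) = -0.9834 and b = amp(|11⟩) = (0.1726 + 0.03445i):
new amp(|10⟩) = (1)·a = -0.9834
new amp(|11⟩) = (1/√2 - (1/√2)i)·b = (0.1464 - 0.09769i)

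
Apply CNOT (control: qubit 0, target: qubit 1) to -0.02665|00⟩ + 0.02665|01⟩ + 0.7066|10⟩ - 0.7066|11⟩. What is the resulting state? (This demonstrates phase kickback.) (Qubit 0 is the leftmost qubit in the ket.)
-0.02665|00⟩ + 0.02665|01⟩ - 0.7066|10⟩ + 0.7066|11⟩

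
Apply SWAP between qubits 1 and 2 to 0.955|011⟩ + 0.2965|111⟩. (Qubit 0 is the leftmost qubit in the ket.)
0.955|011⟩ + 0.2965|111⟩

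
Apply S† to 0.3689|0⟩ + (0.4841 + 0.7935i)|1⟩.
0.3689|0⟩ + (0.7935 - 0.4841i)|1⟩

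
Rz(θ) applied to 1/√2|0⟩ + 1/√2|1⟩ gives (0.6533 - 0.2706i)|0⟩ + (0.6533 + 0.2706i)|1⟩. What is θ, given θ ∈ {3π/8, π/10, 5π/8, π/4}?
π/4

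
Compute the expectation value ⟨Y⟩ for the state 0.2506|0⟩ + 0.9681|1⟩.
0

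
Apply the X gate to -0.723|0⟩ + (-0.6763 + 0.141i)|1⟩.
(-0.6763 + 0.141i)|0⟩ - 0.723|1⟩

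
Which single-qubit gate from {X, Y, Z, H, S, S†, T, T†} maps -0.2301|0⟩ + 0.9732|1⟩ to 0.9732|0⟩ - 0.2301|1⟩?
X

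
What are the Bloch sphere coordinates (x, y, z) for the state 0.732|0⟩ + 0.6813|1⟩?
(0.9974, 0, 0.07165)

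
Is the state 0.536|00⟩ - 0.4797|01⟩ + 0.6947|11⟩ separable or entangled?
Entangled

Writing the state as a|00⟩ + b|01⟩ + c|10⟩ + d|11⟩, it is a product state iff ad − bc = 0.
Here (a, b, c, d) = (0.536, -0.4797, 0, 0.6947): ad − bc = (0.536)(0.6947) − (-0.4797)(0) = 0.3724 ≠ 0, so the state is entangled.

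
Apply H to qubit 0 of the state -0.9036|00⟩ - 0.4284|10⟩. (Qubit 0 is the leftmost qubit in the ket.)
-0.9419|00⟩ - 0.336|10⟩

H on qubit 0 mixes each pair of kets that differ only in qubit 0: amplitudes (a, b) of (|…0…⟩, |…1…⟩) become ((a + b)/√2, (a − b)/√2). Kets absent from the input have amplitude 0.
(|00⟩, |10⟩): (a, b) = (-0.9036, -0.4284) → (-0.9419, -0.336)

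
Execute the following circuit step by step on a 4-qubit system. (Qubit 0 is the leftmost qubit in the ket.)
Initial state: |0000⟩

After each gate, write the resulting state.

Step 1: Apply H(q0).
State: 1/√2|0000⟩ + 1/√2|1000⟩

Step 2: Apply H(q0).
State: |0000⟩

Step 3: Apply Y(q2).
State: i|0010⟩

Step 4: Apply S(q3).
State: i|0010⟩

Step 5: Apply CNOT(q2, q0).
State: i|1010⟩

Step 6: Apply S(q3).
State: i|1010⟩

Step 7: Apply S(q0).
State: -|1010⟩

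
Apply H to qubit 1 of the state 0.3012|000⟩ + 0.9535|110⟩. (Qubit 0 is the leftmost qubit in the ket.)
0.213|000⟩ + 0.213|010⟩ + 0.6742|100⟩ - 0.6742|110⟩

H on qubit 1 mixes each pair of kets that differ only in qubit 1: amplitudes (a, b) of (|…0…⟩, |…1…⟩) become ((a + b)/√2, (a − b)/√2). Kets absent from the input have amplitude 0.
(|000⟩, |010⟩): (a, b) = (0.3012, 0) → (0.213, 0.213)
(|100⟩, |110⟩): (a, b) = (0, 0.9535) → (0.6742, -0.6742)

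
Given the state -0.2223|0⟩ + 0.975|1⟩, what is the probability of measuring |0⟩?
0.04942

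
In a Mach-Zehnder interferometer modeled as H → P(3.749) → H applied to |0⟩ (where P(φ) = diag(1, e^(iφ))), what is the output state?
(0.08943 - 0.2854i)|0⟩ + (0.9106 + 0.2854i)|1⟩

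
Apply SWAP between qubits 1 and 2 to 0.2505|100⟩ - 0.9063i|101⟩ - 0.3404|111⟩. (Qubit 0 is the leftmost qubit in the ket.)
0.2505|100⟩ - 0.9063i|110⟩ - 0.3404|111⟩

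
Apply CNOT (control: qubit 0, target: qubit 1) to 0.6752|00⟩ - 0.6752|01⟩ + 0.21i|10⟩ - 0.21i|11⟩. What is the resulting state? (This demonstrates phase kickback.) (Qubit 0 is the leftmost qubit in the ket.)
0.6752|00⟩ - 0.6752|01⟩ - 0.21i|10⟩ + 0.21i|11⟩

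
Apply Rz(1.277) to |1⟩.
(0.803 + 0.596i)|1⟩

Rz(1.277) = [[e^(−iθ/2), 0], [0, e^(iθ/2)]] with e^(±iθ/2) = cos(θ/2) ± i·sin(θ/2); θ = 1.277, cos(θ/2) ≈ 0.802991, sin(θ/2) ≈ 0.595992.
With a = amp(|0⟩) = 0 and b = amp(|1⟩) = 1:
new amp(|0⟩) = (0.802991 - 0.595992i)·a = 0
new amp(|1⟩) = (0.802991 + 0.595992i)·b = (0.803 + 0.596i)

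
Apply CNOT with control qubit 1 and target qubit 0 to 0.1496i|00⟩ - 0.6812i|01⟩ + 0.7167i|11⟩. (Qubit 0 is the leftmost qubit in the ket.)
0.1496i|00⟩ + 0.7167i|01⟩ - 0.6812i|11⟩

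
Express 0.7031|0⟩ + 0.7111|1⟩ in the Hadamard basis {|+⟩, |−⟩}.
|+⟩ - 0.005657|−⟩

With |ψ⟩ = α|0⟩ + β|1⟩, the Hadamard-basis coefficients are ⟨+|ψ⟩ = (α + β)/√2 and ⟨−|ψ⟩ = (α − β)/√2.
Here α = 0.7031, β = 0.7111: (α + β)/√2 = 1, (α − β)/√2 = -0.005657.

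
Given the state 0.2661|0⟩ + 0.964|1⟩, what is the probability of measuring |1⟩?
0.9293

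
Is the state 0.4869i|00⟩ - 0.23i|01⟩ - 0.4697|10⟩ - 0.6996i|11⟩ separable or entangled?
Entangled

Writing the state as a|00⟩ + b|01⟩ + c|10⟩ + d|11⟩, it is a product state iff ad − bc = 0.
Here (a, b, c, d) = (0.4869i, -0.23i, -0.4697, -0.6996i): ad − bc = (0.4869i)(-0.6996i) − (-0.23i)(-0.4697) = (0.3406 - 0.108i) ≠ 0, so the state is entangled.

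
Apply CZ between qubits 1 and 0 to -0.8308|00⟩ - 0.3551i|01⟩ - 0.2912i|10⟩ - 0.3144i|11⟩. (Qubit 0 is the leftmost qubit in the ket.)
-0.8308|00⟩ - 0.3551i|01⟩ - 0.2912i|10⟩ + 0.3144i|11⟩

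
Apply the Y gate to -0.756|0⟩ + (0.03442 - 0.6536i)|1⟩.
(-0.6536 - 0.03442i)|0⟩ - 0.756i|1⟩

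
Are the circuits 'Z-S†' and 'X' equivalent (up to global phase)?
No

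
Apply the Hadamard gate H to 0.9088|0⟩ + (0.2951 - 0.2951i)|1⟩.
(0.8513 - 0.2087i)|0⟩ + (0.434 + 0.2087i)|1⟩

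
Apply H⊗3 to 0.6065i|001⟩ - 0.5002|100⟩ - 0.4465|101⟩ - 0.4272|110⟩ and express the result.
(-0.4857 + 0.2144i)|000⟩ + (-0.17 - 0.2144i)|001⟩ + (-0.1837 + 0.2144i)|010⟩ + (0.1321 - 0.2144i)|011⟩ + (0.4857 + 0.2144i)|100⟩ + (0.17 - 0.2144i)|101⟩ + (0.1837 + 0.2144i)|110⟩ + (-0.1321 - 0.2144i)|111⟩

H⊗3 gives amp(|y⟩) = (1/2√2) Σ_x (−1)^(x·y) amp(|x⟩), where x·y is the number of positions in which both x and y have a 1.
|000⟩: (0.6065i - 0.5002 - 0.4465 - 0.4272)/(2√2) = (-0.4857 + 0.2144i)
|001⟩: (-0.6065i - 0.5002 + 0.4465 - 0.4272)/(2√2) = (-0.17 - 0.2144i)
|010⟩: (0.6065i - 0.5002 - 0.4465 + 0.4272)/(2√2) = (-0.1837 + 0.2144i)
|011⟩: (-0.6065i - 0.5002 + 0.4465 + 0.4272)/(2√2) = (0.1321 - 0.2144i)
|100⟩: (0.6065i + 0.5002 + 0.4465 + 0.4272)/(2√2) = (0.4857 + 0.2144i)
|101⟩: (-0.6065i + 0.5002 - 0.4465 + 0.4272)/(2√2) = (0.17 - 0.2144i)
|110⟩: (0.6065i + 0.5002 + 0.4465 - 0.4272)/(2√2) = (0.1837 + 0.2144i)
|111⟩: (-0.6065i + 0.5002 - 0.4465 - 0.4272)/(2√2) = (-0.1321 - 0.2144i)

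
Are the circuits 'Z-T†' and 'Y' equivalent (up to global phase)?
No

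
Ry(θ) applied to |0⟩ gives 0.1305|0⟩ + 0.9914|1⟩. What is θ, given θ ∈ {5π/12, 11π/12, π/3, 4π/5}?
11π/12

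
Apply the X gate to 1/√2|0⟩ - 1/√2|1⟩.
-1/√2|0⟩ + 1/√2|1⟩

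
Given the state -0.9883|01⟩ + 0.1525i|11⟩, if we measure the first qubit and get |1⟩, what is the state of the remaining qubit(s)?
i|1⟩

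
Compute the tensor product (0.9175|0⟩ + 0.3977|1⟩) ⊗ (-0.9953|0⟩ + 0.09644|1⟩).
-0.9132|00⟩ + 0.08848|01⟩ - 0.3958|10⟩ + 0.03835|11⟩

amp(|b₁b₂…⟩) = product of the factor amplitudes for bits b₁, b₂, …; only kets whose every factor amplitude is nonzero survive.
|00⟩: (0.9175)(-0.9953) = -0.9132
|01⟩: (0.9175)(0.09644) = 0.08848
|10⟩: (0.3977)(-0.9953) = -0.3958
|11⟩: (0.3977)(0.09644) = 0.03835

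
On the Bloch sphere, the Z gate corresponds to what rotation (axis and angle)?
Rotation by π around the z-axis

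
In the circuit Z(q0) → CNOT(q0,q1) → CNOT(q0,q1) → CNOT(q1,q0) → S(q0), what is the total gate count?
5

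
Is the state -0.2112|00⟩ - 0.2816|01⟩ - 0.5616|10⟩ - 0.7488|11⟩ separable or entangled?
Separable

Writing the state as a|00⟩ + b|01⟩ + c|10⟩ + d|11⟩, it is a product state iff ad − bc = 0.
Here (a, b, c, d) = (-0.2112, -0.2816, -0.5616, -0.7488): ad − bc = (-0.2112)(-0.7488) − (-0.2816)(-0.5616) = 0, so the state is separable.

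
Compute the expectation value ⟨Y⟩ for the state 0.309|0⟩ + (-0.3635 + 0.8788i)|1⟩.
0.5431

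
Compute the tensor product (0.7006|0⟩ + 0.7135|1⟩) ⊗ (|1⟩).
0.7006|01⟩ + 0.7135|11⟩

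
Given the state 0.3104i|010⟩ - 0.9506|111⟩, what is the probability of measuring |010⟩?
0.09635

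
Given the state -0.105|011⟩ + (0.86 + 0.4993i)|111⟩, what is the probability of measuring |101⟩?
0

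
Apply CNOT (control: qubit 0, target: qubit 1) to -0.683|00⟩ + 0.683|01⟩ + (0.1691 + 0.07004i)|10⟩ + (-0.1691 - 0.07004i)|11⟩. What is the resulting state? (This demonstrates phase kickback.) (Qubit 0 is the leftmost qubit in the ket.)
-0.683|00⟩ + 0.683|01⟩ + (-0.1691 - 0.07004i)|10⟩ + (0.1691 + 0.07004i)|11⟩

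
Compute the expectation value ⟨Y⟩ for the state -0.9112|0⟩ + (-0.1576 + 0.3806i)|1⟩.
-0.6936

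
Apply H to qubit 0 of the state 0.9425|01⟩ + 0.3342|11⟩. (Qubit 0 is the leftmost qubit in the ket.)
0.9028|01⟩ + 0.4301|11⟩

H on qubit 0 mixes each pair of kets that differ only in qubit 0: amplitudes (a, b) of (|…0…⟩, |…1…⟩) become ((a + b)/√2, (a − b)/√2). Kets absent from the input have amplitude 0.
(|01⟩, |11⟩): (a, b) = (0.9425, 0.3342) → (0.9028, 0.4301)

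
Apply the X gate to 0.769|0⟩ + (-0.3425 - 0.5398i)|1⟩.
(-0.3425 - 0.5398i)|0⟩ + 0.769|1⟩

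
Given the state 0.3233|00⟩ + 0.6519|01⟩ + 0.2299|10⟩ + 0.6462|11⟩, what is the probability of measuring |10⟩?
0.05285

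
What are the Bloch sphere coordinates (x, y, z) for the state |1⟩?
(0, 0, -1)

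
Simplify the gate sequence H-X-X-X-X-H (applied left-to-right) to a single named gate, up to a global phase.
I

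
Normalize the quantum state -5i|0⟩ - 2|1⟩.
-0.9285i|0⟩ - 0.3714|1⟩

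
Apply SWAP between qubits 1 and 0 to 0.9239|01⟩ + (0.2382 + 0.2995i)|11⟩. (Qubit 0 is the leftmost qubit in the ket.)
0.9239|10⟩ + (0.2382 + 0.2995i)|11⟩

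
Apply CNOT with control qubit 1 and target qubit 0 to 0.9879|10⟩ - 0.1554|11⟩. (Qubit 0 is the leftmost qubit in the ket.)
-0.1554|01⟩ + 0.9879|10⟩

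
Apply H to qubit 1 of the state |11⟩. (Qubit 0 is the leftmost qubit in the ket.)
1/√2|10⟩ - 1/√2|11⟩

H on qubit 1 mixes each pair of kets that differ only in qubit 1: amplitudes (a, b) of (|…0…⟩, |…1…⟩) become ((a + b)/√2, (a − b)/√2). Kets absent from the input have amplitude 0.
(|10⟩, |11⟩): (a, b) = (0, 1) → (1/√2, -1/√2)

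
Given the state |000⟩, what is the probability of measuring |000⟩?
1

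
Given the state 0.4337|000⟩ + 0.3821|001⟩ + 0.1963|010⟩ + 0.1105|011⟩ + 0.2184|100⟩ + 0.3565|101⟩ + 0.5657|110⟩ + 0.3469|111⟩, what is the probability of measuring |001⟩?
0.146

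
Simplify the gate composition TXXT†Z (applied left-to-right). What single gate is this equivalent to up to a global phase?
Z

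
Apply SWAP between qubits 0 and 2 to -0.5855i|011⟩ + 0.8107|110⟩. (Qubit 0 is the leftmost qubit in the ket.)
0.8107|011⟩ - 0.5855i|110⟩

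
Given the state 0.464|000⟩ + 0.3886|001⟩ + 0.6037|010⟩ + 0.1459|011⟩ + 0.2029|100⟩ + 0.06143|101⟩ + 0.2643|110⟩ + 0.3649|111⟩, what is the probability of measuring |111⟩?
0.1332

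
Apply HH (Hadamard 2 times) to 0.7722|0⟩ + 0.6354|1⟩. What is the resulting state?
0.7722|0⟩ + 0.6354|1⟩

H² = I, so an even number of Hadamards cancels: H^2 = I and the state is unchanged.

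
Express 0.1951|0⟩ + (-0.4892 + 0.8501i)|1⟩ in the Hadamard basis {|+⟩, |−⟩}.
(-0.208 + 0.6011i)|+⟩ + (0.4839 - 0.6011i)|−⟩

With |ψ⟩ = α|0⟩ + β|1⟩, the Hadamard-basis coefficients are ⟨+|ψ⟩ = (α + β)/√2 and ⟨−|ψ⟩ = (α − β)/√2.
Here α = 0.1951, β = (-0.4892 + 0.8501i): (α + β)/√2 = (-0.208 + 0.6011i), (α − β)/√2 = (0.4839 - 0.6011i).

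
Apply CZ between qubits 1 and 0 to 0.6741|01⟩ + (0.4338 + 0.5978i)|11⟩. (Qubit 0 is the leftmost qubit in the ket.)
0.6741|01⟩ + (-0.4338 - 0.5978i)|11⟩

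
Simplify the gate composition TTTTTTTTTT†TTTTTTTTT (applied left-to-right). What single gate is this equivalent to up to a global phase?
T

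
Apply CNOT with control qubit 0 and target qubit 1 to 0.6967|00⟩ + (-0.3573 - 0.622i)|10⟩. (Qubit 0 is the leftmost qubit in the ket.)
0.6967|00⟩ + (-0.3573 - 0.622i)|11⟩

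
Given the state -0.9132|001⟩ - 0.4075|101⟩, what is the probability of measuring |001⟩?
0.8339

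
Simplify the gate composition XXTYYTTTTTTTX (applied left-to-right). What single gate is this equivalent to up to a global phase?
X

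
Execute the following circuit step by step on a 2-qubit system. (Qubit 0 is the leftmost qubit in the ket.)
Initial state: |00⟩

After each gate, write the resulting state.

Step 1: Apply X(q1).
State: |01⟩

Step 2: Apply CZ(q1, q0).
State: |01⟩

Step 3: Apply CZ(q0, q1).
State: |01⟩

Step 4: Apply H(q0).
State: 1/√2|01⟩ + 1/√2|11⟩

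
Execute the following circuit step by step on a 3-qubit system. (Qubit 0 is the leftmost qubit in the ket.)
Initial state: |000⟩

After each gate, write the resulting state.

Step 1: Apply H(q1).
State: 1/√2|000⟩ + 1/√2|010⟩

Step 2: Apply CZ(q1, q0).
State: 1/√2|000⟩ + 1/√2|010⟩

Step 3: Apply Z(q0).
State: 1/√2|000⟩ + 1/√2|010⟩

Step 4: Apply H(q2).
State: 1/2|000⟩ + 1/2|001⟩ + 1/2|010⟩ + 1/2|011⟩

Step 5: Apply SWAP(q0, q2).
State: 1/2|000⟩ + 1/2|010⟩ + 1/2|100⟩ + 1/2|110⟩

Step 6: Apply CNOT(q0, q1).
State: 1/2|000⟩ + 1/2|010⟩ + 1/2|100⟩ + 1/2|110⟩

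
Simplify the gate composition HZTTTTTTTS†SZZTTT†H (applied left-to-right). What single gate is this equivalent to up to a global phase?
X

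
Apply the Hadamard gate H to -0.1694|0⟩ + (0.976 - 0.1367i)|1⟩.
(0.5704 - 0.09666i)|0⟩ + (-0.8099 + 0.09666i)|1⟩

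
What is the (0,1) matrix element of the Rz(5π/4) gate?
0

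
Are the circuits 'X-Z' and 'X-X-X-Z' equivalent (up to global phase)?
Yes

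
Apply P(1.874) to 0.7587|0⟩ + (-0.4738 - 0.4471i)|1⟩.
0.7587|0⟩ + (0.5682 - 0.3187i)|1⟩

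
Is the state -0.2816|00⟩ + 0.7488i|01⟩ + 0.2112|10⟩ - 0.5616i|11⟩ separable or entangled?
Separable

Writing the state as a|00⟩ + b|01⟩ + c|10⟩ + d|11⟩, it is a product state iff ad − bc = 0.
Here (a, b, c, d) = (-0.2816, 0.7488i, 0.2112, -0.5616i): ad − bc = (-0.2816)(-0.5616i) − (0.7488i)(0.2112) = 0, so the state is separable.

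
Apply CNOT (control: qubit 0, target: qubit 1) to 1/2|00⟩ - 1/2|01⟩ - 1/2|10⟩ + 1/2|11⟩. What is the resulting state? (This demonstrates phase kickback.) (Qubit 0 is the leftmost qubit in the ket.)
1/2|00⟩ - 1/2|01⟩ + 1/2|10⟩ - 1/2|11⟩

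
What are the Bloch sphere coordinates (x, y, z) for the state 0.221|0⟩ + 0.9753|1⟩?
(0.4311, 0, -0.9024)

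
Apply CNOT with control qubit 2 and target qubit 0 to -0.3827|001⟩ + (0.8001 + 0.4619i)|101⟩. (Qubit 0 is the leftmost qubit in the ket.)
(0.8001 + 0.4619i)|001⟩ - 0.3827|101⟩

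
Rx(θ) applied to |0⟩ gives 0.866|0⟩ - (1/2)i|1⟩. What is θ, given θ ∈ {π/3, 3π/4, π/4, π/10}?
π/3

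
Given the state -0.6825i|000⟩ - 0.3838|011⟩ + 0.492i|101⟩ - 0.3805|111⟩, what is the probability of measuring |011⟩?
0.1473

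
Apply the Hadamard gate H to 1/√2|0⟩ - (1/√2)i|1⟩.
(1/2 - (1/2)i)|0⟩ + (1/2 + (1/2)i)|1⟩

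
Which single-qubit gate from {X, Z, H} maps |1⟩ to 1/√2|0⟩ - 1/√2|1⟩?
H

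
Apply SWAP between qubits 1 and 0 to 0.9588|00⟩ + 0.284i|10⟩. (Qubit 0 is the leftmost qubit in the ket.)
0.9588|00⟩ + 0.284i|01⟩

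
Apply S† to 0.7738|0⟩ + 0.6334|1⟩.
0.7738|0⟩ - 0.6334i|1⟩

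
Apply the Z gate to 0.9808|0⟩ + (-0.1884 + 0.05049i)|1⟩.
0.9808|0⟩ + (0.1884 - 0.05049i)|1⟩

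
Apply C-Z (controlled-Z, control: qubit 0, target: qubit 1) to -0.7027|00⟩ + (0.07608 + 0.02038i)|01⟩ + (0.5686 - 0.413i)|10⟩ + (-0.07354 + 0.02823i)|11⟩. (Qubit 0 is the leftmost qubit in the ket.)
-0.7027|00⟩ + (0.07608 + 0.02038i)|01⟩ + (0.5686 - 0.413i)|10⟩ + (0.07354 - 0.02823i)|11⟩

C-Z leaves the control-|0⟩ kets |00⟩, |01⟩ unchanged and applies Z to qubit 1 on the control-|1⟩ pair (|10⟩, |11⟩).
Z = [[1, 0], [0, -1]].
With a = amp(|10⟩) = (0.5686 - 0.413i) and b = amp(|11⟩) = (-0.07354 + 0.02823i):
new amp(|10⟩) = (1)·a = (0.5686 - 0.413i)
new amp(|11⟩) = (-1)·b = (0.07354 - 0.02823i)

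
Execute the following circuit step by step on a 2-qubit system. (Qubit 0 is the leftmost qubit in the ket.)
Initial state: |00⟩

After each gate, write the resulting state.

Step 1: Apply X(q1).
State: |01⟩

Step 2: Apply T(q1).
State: (1/√2 + (1/√2)i)|01⟩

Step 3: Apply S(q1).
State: (-1/√2 + (1/√2)i)|01⟩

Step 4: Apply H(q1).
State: (-1/2 + (1/2)i)|00⟩ + (1/2 - (1/2)i)|01⟩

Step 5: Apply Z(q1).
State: (-1/2 + (1/2)i)|00⟩ + (-1/2 + (1/2)i)|01⟩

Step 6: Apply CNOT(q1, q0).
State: (-1/2 + (1/2)i)|00⟩ + (-1/2 + (1/2)i)|11⟩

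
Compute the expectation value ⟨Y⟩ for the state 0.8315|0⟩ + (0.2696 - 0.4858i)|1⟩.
-0.8079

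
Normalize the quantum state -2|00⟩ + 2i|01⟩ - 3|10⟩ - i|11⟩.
-0.4714|00⟩ + 0.4714i|01⟩ - 1/√2|10⟩ - 0.2357i|11⟩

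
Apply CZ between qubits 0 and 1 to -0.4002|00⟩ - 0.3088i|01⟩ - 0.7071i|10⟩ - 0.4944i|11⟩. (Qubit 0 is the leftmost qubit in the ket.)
-0.4002|00⟩ - 0.3088i|01⟩ - 0.7071i|10⟩ + 0.4944i|11⟩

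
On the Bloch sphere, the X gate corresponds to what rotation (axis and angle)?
Rotation by π around the x-axis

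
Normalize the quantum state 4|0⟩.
|0⟩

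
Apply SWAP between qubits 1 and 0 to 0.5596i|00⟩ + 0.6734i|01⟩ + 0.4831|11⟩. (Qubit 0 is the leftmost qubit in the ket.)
0.5596i|00⟩ + 0.6734i|10⟩ + 0.4831|11⟩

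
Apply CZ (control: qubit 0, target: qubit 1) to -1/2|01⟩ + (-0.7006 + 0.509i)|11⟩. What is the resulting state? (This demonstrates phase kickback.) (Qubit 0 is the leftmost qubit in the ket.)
-1/2|01⟩ + (0.7006 - 0.509i)|11⟩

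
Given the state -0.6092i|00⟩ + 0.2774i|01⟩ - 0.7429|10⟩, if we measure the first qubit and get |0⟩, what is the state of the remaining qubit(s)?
-0.9101i|0⟩ + 0.4144i|1⟩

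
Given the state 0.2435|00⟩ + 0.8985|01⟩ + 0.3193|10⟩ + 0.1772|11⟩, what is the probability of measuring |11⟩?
0.0314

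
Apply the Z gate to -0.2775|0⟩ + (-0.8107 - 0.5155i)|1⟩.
-0.2775|0⟩ + (0.8107 + 0.5155i)|1⟩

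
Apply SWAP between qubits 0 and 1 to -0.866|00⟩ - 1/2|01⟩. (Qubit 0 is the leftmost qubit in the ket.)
-0.866|00⟩ - 1/2|10⟩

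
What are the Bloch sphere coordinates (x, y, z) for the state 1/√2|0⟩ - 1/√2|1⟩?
(-1, 0, 0)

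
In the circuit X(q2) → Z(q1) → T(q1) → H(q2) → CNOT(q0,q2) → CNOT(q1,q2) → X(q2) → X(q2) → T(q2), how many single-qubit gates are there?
7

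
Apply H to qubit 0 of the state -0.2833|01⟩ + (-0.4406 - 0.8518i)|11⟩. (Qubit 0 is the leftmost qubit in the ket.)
(-0.5119 - 0.6023i)|01⟩ + (0.1112 + 0.6023i)|11⟩

H on qubit 0 mixes each pair of kets that differ only in qubit 0: amplitudes (a, b) of (|…0…⟩, |…1…⟩) become ((a + b)/√2, (a − b)/√2). Kets absent from the input have amplitude 0.
(|01⟩, |11⟩): (a, b) = (-0.2833, (-0.4406 - 0.8518i)) → ((-0.5119 - 0.6023i), (0.1112 + 0.6023i))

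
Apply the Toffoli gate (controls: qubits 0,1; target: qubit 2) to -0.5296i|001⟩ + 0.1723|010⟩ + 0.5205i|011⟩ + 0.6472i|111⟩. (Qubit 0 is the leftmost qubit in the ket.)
-0.5296i|001⟩ + 0.1723|010⟩ + 0.5205i|011⟩ + 0.6472i|110⟩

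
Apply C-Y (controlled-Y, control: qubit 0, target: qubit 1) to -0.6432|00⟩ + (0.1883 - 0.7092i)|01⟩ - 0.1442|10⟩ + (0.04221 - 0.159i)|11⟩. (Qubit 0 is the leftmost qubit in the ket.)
-0.6432|00⟩ + (0.1883 - 0.7092i)|01⟩ + (-0.159 - 0.04221i)|10⟩ - 0.1442i|11⟩

C-Y leaves the control-|0⟩ kets |00⟩, |01⟩ unchanged and applies Y to qubit 1 on the control-|1⟩ pair (|10⟩, |11⟩).
Y = [[0, -i], [i, 0]].
With a = amp(|10⟩) = -0.1442 and b = amp(|11⟩) = (0.04221 - 0.159i):
new amp(|10⟩) = (-i)·b = (-0.159 - 0.04221i)
new amp(|11⟩) = (i)·a = -0.1442i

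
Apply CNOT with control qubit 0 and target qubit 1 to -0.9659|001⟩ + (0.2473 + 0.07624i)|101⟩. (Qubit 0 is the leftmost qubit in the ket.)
-0.9659|001⟩ + (0.2473 + 0.07624i)|111⟩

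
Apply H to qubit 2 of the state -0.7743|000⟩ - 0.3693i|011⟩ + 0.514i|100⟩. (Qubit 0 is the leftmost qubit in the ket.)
-0.5475|000⟩ - 0.5475|001⟩ - 0.2611i|010⟩ + 0.2611i|011⟩ + 0.3635i|100⟩ + 0.3635i|101⟩

H on qubit 2 mixes each pair of kets that differ only in qubit 2: amplitudes (a, b) of (|…0…⟩, |…1…⟩) become ((a + b)/√2, (a − b)/√2). Kets absent from the input have amplitude 0.
(|000⟩, |001⟩): (a, b) = (-0.7743, 0) → (-0.5475, -0.5475)
(|010⟩, |011⟩): (a, b) = (0, -0.3693i) → (-0.2611i, 0.2611i)
(|100⟩, |101⟩): (a, b) = (0.514i, 0) → (0.3635i, 0.3635i)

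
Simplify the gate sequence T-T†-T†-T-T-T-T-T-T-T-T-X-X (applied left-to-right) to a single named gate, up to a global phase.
T†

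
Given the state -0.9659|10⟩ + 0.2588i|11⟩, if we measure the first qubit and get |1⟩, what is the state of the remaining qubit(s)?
-0.9659|0⟩ + 0.2588i|1⟩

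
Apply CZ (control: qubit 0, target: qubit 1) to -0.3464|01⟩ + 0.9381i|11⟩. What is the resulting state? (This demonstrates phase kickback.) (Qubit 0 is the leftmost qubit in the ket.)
-0.3464|01⟩ - 0.9381i|11⟩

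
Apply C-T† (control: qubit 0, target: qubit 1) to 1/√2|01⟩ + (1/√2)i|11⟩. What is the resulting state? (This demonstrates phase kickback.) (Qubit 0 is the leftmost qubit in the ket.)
1/√2|01⟩ + (1/2 + (1/2)i)|11⟩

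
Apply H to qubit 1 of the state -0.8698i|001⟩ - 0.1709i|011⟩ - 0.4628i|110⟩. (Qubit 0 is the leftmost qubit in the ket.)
-0.7359i|001⟩ - 0.4942i|011⟩ - 0.3272i|100⟩ + 0.3272i|110⟩

H on qubit 1 mixes each pair of kets that differ only in qubit 1: amplitudes (a, b) of (|…0…⟩, |…1…⟩) become ((a + b)/√2, (a − b)/√2). Kets absent from the input have amplitude 0.
(|001⟩, |011⟩): (a, b) = (-0.8698i, -0.1709i) → (-0.7359i, -0.4942i)
(|100⟩, |110⟩): (a, b) = (0, -0.4628i) → (-0.3272i, 0.3272i)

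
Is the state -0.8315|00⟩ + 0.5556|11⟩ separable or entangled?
Entangled

Writing the state as a|00⟩ + b|01⟩ + c|10⟩ + d|11⟩, it is a product state iff ad − bc = 0.
Here (a, b, c, d) = (-0.8315, 0, 0, 0.5556): ad − bc = (-0.8315)(0.5556) − (0)(0) = -0.462 ≠ 0, so the state is entangled.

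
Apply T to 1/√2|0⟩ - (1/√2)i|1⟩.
1/√2|0⟩ + (1/2 - (1/2)i)|1⟩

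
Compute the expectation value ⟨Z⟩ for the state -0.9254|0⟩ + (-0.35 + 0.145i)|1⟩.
0.7128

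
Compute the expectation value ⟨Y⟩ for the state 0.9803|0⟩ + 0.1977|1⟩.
0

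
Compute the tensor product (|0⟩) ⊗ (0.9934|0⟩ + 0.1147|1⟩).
0.9934|00⟩ + 0.1147|01⟩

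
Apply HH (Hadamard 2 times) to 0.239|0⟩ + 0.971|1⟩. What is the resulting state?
0.239|0⟩ + 0.971|1⟩

H² = I, so an even number of Hadamards cancels: H^2 = I and the state is unchanged.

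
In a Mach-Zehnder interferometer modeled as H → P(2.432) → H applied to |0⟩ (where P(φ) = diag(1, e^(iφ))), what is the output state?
(0.1207 + 0.3258i)|0⟩ + (0.8793 - 0.3258i)|1⟩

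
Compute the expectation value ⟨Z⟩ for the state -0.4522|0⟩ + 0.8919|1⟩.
-0.591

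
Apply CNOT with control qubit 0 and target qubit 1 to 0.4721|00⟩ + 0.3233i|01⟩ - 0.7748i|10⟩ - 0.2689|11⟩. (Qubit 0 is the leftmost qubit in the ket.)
0.4721|00⟩ + 0.3233i|01⟩ - 0.2689|10⟩ - 0.7748i|11⟩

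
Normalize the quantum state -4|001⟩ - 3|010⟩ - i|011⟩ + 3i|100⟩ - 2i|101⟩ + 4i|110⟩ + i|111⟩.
-0.5345|001⟩ - 0.4009|010⟩ - 0.1336i|011⟩ + 0.4009i|100⟩ - 0.2673i|101⟩ + 0.5345i|110⟩ + 0.1336i|111⟩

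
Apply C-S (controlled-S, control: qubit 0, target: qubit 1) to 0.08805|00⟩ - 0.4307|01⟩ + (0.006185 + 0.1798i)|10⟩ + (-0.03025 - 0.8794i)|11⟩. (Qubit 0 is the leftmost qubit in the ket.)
0.08805|00⟩ - 0.4307|01⟩ + (0.006185 + 0.1798i)|10⟩ + (0.8794 - 0.03025i)|11⟩

C-S leaves the control-|0⟩ kets |00⟩, |01⟩ unchanged and applies S to qubit 1 on the control-|1⟩ pair (|10⟩, |11⟩).
S = [[1, 0], [0, i]].
With a = amp(|10⟩) = (0.006185 + 0.1798i) and b = amp(|11⟩) = (-0.03025 - 0.8794i):
new amp(|10⟩) = (1)·a = (0.006185 + 0.1798i)
new amp(|11⟩) = (i)·b = (0.8794 - 0.03025i)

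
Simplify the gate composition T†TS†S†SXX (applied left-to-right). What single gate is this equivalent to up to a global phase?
S†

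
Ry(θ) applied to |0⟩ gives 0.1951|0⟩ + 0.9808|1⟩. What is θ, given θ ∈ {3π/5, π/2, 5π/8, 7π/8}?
7π/8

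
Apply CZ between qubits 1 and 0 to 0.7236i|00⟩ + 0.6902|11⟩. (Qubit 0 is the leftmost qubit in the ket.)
0.7236i|00⟩ - 0.6902|11⟩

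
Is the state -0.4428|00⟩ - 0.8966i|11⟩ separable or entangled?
Entangled

Writing the state as a|00⟩ + b|01⟩ + c|10⟩ + d|11⟩, it is a product state iff ad − bc = 0.
Here (a, b, c, d) = (-0.4428, 0, 0, -0.8966i): ad − bc = (-0.4428)(-0.8966i) − (0)(0) = 0.397i ≠ 0, so the state is entangled.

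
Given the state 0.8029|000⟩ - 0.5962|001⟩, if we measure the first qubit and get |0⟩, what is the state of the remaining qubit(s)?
0.8029|00⟩ - 0.5962|01⟩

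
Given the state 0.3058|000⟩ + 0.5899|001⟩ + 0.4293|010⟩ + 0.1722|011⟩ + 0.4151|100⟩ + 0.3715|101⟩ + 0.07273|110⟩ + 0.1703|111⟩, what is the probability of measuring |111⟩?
0.029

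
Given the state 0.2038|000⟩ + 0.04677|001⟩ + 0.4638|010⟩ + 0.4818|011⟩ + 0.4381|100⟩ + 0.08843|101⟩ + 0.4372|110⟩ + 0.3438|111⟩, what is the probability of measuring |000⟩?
0.04153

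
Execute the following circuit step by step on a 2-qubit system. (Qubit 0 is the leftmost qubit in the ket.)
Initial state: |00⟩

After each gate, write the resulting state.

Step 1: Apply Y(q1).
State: i|01⟩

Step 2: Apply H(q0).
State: (1/√2)i|01⟩ + (1/√2)i|11⟩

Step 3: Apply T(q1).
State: (-1/2 + (1/2)i)|01⟩ + (-1/2 + (1/2)i)|11⟩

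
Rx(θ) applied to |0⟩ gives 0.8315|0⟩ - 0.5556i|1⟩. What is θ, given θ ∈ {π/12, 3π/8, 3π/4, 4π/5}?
3π/8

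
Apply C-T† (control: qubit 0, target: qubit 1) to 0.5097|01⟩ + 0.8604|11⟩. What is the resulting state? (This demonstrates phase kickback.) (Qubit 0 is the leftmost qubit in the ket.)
0.5097|01⟩ + (0.6084 - 0.6084i)|11⟩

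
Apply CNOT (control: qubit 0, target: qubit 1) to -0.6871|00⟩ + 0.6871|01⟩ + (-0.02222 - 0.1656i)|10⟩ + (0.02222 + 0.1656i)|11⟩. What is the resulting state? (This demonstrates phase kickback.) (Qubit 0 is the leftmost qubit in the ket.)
-0.6871|00⟩ + 0.6871|01⟩ + (0.02222 + 0.1656i)|10⟩ + (-0.02222 - 0.1656i)|11⟩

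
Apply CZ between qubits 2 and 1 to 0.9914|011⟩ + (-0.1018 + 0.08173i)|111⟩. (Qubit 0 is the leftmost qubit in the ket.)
-0.9914|011⟩ + (0.1018 - 0.08173i)|111⟩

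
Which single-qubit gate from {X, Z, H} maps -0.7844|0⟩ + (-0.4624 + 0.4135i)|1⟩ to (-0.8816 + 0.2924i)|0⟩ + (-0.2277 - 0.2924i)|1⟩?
H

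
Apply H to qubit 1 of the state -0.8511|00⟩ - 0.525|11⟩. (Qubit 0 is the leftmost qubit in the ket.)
-0.6018|00⟩ - 0.6018|01⟩ - 0.3712|10⟩ + 0.3712|11⟩

H on qubit 1 mixes each pair of kets that differ only in qubit 1: amplitudes (a, b) of (|…0…⟩, |…1…⟩) become ((a + b)/√2, (a − b)/√2). Kets absent from the input have amplitude 0.
(|00⟩, |01⟩): (a, b) = (-0.8511, 0) → (-0.6018, -0.6018)
(|10⟩, |11⟩): (a, b) = (0, -0.525) → (-0.3712, 0.3712)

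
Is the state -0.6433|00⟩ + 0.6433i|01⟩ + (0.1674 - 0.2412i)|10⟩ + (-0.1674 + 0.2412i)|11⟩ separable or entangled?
Entangled

Writing the state as a|00⟩ + b|01⟩ + c|10⟩ + d|11⟩, it is a product state iff ad − bc = 0.
Here (a, b, c, d) = (-0.6433, 0.6433i, (0.1674 - 0.2412i), (-0.1674 + 0.2412i)): ad − bc = (-0.6433)(-0.1674 + 0.2412i) − (0.6433i)(0.1674 - 0.2412i) = (-0.04748 - 0.2629i) ≠ 0, so the state is entangled.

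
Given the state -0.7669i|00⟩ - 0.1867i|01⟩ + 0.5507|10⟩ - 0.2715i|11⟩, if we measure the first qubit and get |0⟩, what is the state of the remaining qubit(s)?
-0.9716i|0⟩ - 0.2365i|1⟩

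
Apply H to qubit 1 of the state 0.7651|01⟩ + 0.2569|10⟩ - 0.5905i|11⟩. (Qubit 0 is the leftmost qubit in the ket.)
0.541|00⟩ - 0.541|01⟩ + (0.1817 - 0.4175i)|10⟩ + (0.1817 + 0.4175i)|11⟩

H on qubit 1 mixes each pair of kets that differ only in qubit 1: amplitudes (a, b) of (|…0…⟩, |…1…⟩) become ((a + b)/√2, (a − b)/√2). Kets absent from the input have amplitude 0.
(|00⟩, |01⟩): (a, b) = (0, 0.7651) → (0.541, -0.541)
(|10⟩, |11⟩): (a, b) = (0.2569, -0.5905i) → ((0.1817 - 0.4175i), (0.1817 + 0.4175i))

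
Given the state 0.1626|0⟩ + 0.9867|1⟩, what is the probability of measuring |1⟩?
0.9736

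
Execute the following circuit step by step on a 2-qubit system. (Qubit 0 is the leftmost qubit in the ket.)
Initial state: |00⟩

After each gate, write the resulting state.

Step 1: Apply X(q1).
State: |01⟩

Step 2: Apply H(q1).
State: 1/√2|00⟩ - 1/√2|01⟩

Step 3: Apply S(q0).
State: 1/√2|00⟩ - 1/√2|01⟩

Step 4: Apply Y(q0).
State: (1/√2)i|10⟩ - (1/√2)i|11⟩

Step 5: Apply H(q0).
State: (1/2)i|00⟩ - (1/2)i|01⟩ - (1/2)i|10⟩ + (1/2)i|11⟩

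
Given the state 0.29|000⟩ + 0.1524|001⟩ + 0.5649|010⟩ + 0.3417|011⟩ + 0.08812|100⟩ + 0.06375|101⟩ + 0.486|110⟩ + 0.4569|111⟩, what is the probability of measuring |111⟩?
0.2088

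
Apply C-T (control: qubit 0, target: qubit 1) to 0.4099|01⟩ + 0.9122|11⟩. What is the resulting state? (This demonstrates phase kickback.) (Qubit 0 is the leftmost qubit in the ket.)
0.4099|01⟩ + (0.645 + 0.645i)|11⟩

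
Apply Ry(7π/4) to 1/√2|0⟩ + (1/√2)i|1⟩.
(-0.6533 - 0.2706i)|0⟩ + (0.2706 - 0.6533i)|1⟩

Ry(7π/4) = [[cos(θ/2), −sin(θ/2)], [sin(θ/2), cos(θ/2)]]; θ = 7π/4, cos(θ/2) ≈ -0.92388, sin(θ/2) ≈ 0.382683.
With a = amp(|0⟩) = 1/√2 and b = amp(|1⟩) = (1/√2)i:
new amp(|0⟩) = (-0.92388)·a + (-0.382683)·b = (-0.6533 - 0.2706i)
new amp(|1⟩) = (0.382683)·a + (-0.92388)·b = (0.2706 - 0.6533i)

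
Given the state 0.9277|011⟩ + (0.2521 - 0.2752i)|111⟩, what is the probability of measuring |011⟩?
0.8606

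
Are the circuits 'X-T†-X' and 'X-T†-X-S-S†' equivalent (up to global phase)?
Yes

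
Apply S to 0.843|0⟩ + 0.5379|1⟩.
0.843|0⟩ + 0.5379i|1⟩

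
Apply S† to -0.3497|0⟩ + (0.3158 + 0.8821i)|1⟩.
-0.3497|0⟩ + (0.8821 - 0.3158i)|1⟩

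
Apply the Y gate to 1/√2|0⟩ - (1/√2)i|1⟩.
-1/√2|0⟩ + (1/√2)i|1⟩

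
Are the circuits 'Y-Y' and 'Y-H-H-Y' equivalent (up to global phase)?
Yes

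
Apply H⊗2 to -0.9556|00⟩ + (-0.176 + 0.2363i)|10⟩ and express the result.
(-0.5658 + 0.1182i)|00⟩ + (-0.5658 + 0.1182i)|01⟩ + (-0.3898 - 0.1182i)|10⟩ + (-0.3898 - 0.1182i)|11⟩

H⊗2 gives amp(|y⟩) = (1/2) Σ_x (−1)^(x·y) amp(|x⟩), where x·y is the number of positions in which both x and y have a 1.
|00⟩: (-0.9556 + (-0.176 + 0.2363i))/2 = (-0.5658 + 0.1182i)
|01⟩: (-0.9556 + (-0.176 + 0.2363i))/2 = (-0.5658 + 0.1182i)
|10⟩: (-0.9556 - (-0.176 + 0.2363i))/2 = (-0.3898 - 0.1182i)
|11⟩: (-0.9556 - (-0.176 + 0.2363i))/2 = (-0.3898 - 0.1182i)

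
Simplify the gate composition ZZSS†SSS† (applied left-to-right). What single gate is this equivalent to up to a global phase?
S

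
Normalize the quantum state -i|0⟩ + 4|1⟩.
-0.2425i|0⟩ + 0.9701|1⟩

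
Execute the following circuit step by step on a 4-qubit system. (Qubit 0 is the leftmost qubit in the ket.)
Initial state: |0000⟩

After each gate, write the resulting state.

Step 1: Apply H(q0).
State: 1/√2|0000⟩ + 1/√2|1000⟩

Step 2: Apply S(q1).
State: 1/√2|0000⟩ + 1/√2|1000⟩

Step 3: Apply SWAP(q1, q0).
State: 1/√2|0000⟩ + 1/√2|0100⟩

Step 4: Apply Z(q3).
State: 1/√2|0000⟩ + 1/√2|0100⟩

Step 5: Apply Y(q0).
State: (1/√2)i|1000⟩ + (1/√2)i|1100⟩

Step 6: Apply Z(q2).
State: (1/√2)i|1000⟩ + (1/√2)i|1100⟩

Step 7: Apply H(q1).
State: i|1000⟩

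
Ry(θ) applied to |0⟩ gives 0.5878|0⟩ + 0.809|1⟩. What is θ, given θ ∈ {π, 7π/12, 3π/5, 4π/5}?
3π/5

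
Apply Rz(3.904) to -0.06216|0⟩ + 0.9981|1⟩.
(0.02313 + 0.0577i)|0⟩ + (-0.3713 + 0.9265i)|1⟩

Rz(3.904) = [[e^(−iθ/2), 0], [0, e^(iθ/2)]] with e^(±iθ/2) = cos(θ/2) ± i·sin(θ/2); θ = 3.904, cos(θ/2) ≈ -0.372038, sin(θ/2) ≈ 0.928217.
With a = amp(|0⟩) = -0.06216 and b = amp(|1⟩) = 0.9981:
new amp(|0⟩) = (-0.372038 - 0.928217i)·a = (0.02313 + 0.0577i)
new amp(|1⟩) = (-0.372038 + 0.928217i)·b = (-0.3713 + 0.9265i)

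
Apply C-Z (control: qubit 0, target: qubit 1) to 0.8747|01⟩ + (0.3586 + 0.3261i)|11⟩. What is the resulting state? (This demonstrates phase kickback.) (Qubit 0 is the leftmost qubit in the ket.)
0.8747|01⟩ + (-0.3586 - 0.3261i)|11⟩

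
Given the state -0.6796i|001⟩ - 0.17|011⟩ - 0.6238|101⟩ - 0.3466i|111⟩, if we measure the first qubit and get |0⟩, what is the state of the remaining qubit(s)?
-0.9701i|01⟩ - 0.2427|11⟩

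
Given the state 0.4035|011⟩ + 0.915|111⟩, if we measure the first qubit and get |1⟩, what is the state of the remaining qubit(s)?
|11⟩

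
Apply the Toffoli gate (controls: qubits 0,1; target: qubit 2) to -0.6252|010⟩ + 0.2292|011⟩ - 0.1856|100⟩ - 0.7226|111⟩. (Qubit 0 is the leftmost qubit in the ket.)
-0.6252|010⟩ + 0.2292|011⟩ - 0.1856|100⟩ - 0.7226|110⟩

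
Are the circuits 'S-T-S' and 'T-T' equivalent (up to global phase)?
No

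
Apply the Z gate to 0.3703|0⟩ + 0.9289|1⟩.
0.3703|0⟩ - 0.9289|1⟩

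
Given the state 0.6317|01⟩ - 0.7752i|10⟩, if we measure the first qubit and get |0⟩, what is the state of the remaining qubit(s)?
|1⟩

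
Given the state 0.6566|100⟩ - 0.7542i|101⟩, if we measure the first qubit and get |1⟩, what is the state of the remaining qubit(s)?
0.6566|00⟩ - 0.7542i|01⟩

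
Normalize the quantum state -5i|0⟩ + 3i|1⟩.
-0.8575i|0⟩ + 0.5145i|1⟩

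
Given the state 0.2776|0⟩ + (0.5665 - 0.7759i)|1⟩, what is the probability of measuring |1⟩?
0.9229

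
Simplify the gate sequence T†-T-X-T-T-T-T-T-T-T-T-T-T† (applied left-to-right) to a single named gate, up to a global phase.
X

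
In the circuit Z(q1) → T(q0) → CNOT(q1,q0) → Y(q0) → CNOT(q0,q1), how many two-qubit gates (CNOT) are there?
2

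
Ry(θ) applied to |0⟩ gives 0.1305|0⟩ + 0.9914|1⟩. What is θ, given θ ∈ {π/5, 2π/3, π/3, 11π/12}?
11π/12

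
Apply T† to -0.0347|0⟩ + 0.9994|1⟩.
-0.0347|0⟩ + (0.7067 - 0.7067i)|1⟩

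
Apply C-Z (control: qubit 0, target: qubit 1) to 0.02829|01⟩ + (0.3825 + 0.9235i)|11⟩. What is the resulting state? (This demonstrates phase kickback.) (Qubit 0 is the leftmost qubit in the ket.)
0.02829|01⟩ + (-0.3825 - 0.9235i)|11⟩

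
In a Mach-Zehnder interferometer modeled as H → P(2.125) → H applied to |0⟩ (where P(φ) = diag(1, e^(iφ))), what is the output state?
(0.2369 + 0.4252i)|0⟩ + (0.7631 - 0.4252i)|1⟩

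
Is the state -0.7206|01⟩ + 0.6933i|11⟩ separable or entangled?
Separable

Writing the state as a|00⟩ + b|01⟩ + c|10⟩ + d|11⟩, it is a product state iff ad − bc = 0.
Here (a, b, c, d) = (0, -0.7206, 0, 0.6933i): ad − bc = (0)(0.6933i) − (-0.7206)(0) = 0, so the state is separable.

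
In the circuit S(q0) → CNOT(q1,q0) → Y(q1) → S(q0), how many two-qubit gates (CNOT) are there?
1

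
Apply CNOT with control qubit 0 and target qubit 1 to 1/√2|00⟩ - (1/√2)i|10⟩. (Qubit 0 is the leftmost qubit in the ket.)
1/√2|00⟩ - (1/√2)i|11⟩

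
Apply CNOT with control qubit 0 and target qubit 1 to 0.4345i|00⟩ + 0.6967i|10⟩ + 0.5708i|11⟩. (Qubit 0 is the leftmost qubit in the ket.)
0.4345i|00⟩ + 0.5708i|10⟩ + 0.6967i|11⟩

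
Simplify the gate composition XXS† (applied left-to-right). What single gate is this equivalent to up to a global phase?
S†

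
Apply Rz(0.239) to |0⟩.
(0.9929 - 0.1192i)|0⟩

Rz(0.239) = [[e^(−iθ/2), 0], [0, e^(iθ/2)]] with e^(±iθ/2) = cos(θ/2) ± i·sin(θ/2); θ = 0.239, cos(θ/2) ≈ 0.992868, sin(θ/2) ≈ 0.119216.
With a = amp(|0⟩) = 1 and b = amp(|1⟩) = 0:
new amp(|0⟩) = (0.992868 - 0.119216i)·a = (0.9929 - 0.1192i)
new amp(|1⟩) = (0.992868 + 0.119216i)·b = 0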